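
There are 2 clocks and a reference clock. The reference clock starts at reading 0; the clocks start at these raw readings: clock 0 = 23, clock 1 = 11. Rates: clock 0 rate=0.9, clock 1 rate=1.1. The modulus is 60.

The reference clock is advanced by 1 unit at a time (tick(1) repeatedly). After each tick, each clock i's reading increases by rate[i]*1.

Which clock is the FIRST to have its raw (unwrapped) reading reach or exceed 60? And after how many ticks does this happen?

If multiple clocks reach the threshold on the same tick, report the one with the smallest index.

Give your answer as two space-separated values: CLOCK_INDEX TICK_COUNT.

clock 0: start=23, rate=0.9, needs 60-23 = 37; ticks = ceil(37/0.9) = ceil(41.1111) = 42; reading at tick 42 = 23 + 0.9*42 = 60.8000
clock 1: start=11, rate=1.1, needs 60-11 = 49; ticks = ceil(49/1.1) = ceil(44.5455) = 45; reading at tick 45 = 11 + 1.1*45 = 60.5000
Minimum tick count = 42; winners = [0]; smallest index = 0

Answer: 0 42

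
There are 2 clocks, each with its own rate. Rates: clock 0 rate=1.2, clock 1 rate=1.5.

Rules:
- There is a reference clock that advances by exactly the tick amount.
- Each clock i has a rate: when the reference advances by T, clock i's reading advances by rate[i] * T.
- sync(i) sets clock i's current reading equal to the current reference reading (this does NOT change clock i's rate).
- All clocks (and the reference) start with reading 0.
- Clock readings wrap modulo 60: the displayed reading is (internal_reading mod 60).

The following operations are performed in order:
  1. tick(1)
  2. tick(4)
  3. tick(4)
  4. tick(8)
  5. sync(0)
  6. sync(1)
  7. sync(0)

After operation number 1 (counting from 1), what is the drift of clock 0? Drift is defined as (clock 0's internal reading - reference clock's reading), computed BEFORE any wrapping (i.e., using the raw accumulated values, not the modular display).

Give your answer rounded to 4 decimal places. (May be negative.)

After op 1 tick(1): ref=1.0000 raw=[1.2000 1.5000]
Drift of clock 0 after op 1: 1.2000 - 1.0000 = 0.2000

Answer: 0.2000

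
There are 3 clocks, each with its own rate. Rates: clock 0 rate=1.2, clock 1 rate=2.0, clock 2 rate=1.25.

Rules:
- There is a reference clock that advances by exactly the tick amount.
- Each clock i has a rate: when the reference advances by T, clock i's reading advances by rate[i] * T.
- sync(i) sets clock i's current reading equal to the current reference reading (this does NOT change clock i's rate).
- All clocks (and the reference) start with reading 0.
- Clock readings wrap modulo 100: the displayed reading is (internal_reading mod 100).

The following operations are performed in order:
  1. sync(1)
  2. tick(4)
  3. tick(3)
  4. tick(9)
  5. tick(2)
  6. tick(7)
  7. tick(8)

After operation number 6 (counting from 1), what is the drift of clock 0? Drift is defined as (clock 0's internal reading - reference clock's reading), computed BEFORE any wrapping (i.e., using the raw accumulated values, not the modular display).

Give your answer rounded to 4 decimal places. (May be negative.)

Answer: 5.0000

Derivation:
After op 1 sync(1): ref=0.0000 raw=[0.0000 0.0000 0.0000]
After op 2 tick(4): ref=4.0000 raw=[4.8000 8.0000 5.0000]
After op 3 tick(3): ref=7.0000 raw=[8.4000 14.0000 8.7500]
After op 4 tick(9): ref=16.0000 raw=[19.2000 32.0000 20.0000]
After op 5 tick(2): ref=18.0000 raw=[21.6000 36.0000 22.5000]
After op 6 tick(7): ref=25.0000 raw=[30.0000 50.0000 31.2500]
Drift of clock 0 after op 6: 30.0000 - 25.0000 = 5.0000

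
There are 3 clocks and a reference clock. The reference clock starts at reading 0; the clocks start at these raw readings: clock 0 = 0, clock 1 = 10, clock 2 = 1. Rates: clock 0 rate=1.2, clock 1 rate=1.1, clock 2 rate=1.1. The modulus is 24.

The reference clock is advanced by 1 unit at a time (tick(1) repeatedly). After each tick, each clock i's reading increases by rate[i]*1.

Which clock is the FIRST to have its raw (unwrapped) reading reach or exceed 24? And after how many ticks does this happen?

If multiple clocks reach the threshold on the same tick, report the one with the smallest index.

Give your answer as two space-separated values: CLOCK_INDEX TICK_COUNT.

clock 0: start=0, rate=1.2, needs 24-0 = 24; ticks = ceil(24/1.2) = ceil(20.0000) = 20; reading at tick 20 = 0 + 1.2*20 = 24.0000
clock 1: start=10, rate=1.1, needs 24-10 = 14; ticks = ceil(14/1.1) = ceil(12.7273) = 13; reading at tick 13 = 10 + 1.1*13 = 24.3000
clock 2: start=1, rate=1.1, needs 24-1 = 23; ticks = ceil(23/1.1) = ceil(20.9091) = 21; reading at tick 21 = 1 + 1.1*21 = 24.1000
Minimum tick count = 13; winners = [1]; smallest index = 1

Answer: 1 13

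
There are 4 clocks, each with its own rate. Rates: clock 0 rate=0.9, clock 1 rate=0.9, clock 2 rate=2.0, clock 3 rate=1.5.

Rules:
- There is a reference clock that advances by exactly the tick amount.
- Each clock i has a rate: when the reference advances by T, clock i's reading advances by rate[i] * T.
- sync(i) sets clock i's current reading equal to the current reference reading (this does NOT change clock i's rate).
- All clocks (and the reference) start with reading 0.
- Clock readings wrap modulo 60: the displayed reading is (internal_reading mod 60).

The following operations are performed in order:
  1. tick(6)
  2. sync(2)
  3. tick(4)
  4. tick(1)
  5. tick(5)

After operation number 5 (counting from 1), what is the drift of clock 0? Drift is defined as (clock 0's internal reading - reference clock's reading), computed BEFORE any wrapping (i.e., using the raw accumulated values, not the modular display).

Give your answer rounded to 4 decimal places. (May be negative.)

Answer: -1.6000

Derivation:
After op 1 tick(6): ref=6.0000 raw=[5.4000 5.4000 12.0000 9.0000]
After op 2 sync(2): ref=6.0000 raw=[5.4000 5.4000 6.0000 9.0000]
After op 3 tick(4): ref=10.0000 raw=[9.0000 9.0000 14.0000 15.0000]
After op 4 tick(1): ref=11.0000 raw=[9.9000 9.9000 16.0000 16.5000]
After op 5 tick(5): ref=16.0000 raw=[14.4000 14.4000 26.0000 24.0000]
Drift of clock 0 after op 5: 14.4000 - 16.0000 = -1.6000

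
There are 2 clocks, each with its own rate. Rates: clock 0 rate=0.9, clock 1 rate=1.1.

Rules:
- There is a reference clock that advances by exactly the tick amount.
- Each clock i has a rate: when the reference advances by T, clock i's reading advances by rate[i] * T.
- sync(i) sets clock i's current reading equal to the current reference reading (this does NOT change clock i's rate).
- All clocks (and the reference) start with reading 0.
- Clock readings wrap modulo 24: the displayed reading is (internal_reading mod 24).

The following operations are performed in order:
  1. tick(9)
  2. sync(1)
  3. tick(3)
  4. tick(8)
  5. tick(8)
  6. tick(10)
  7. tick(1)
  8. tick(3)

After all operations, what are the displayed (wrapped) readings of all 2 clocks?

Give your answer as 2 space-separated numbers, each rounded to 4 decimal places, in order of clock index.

After op 1 tick(9): ref=9.0000 raw=[8.1000 9.9000]
After op 2 sync(1): ref=9.0000 raw=[8.1000 9.0000]
After op 3 tick(3): ref=12.0000 raw=[10.8000 12.3000]
After op 4 tick(8): ref=20.0000 raw=[18.0000 21.1000]
After op 5 tick(8): ref=28.0000 raw=[25.2000 29.9000]
After op 6 tick(10): ref=38.0000 raw=[34.2000 40.9000]
After op 7 tick(1): ref=39.0000 raw=[35.1000 42.0000]
After op 8 tick(3): ref=42.0000 raw=[37.8000 45.3000]
Wrap final raw readings (mod 24): 37.8000 mod 24 = 13.8000; 45.3000 mod 24 = 21.3000

Answer: 13.8000 21.3000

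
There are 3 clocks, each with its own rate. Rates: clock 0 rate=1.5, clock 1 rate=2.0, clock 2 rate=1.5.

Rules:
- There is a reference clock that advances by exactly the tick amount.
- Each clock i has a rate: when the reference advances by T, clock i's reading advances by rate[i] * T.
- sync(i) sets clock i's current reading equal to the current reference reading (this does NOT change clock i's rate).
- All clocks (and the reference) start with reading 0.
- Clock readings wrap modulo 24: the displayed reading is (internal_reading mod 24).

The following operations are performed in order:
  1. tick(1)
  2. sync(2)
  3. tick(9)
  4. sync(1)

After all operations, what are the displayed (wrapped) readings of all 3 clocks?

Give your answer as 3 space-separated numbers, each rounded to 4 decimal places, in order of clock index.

After op 1 tick(1): ref=1.0000 raw=[1.5000 2.0000 1.5000]
After op 2 sync(2): ref=1.0000 raw=[1.5000 2.0000 1.0000]
After op 3 tick(9): ref=10.0000 raw=[15.0000 20.0000 14.5000]
After op 4 sync(1): ref=10.0000 raw=[15.0000 10.0000 14.5000]
Wrap final raw readings (mod 24): 15.0000 mod 24 = 15.0000; 10.0000 mod 24 = 10.0000; 14.5000 mod 24 = 14.5000

Answer: 15.0000 10.0000 14.5000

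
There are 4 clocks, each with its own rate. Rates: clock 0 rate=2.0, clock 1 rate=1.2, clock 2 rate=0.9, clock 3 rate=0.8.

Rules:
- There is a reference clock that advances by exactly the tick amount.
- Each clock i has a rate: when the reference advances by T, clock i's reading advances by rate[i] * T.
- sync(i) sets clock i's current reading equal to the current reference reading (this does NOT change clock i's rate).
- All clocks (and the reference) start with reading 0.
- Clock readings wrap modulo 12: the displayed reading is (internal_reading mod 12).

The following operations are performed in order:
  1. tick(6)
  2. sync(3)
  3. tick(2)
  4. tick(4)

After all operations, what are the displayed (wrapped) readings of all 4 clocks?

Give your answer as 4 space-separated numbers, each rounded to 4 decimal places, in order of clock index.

Answer: 0.0000 2.4000 10.8000 10.8000

Derivation:
After op 1 tick(6): ref=6.0000 raw=[12.0000 7.2000 5.4000 4.8000]
After op 2 sync(3): ref=6.0000 raw=[12.0000 7.2000 5.4000 6.0000]
After op 3 tick(2): ref=8.0000 raw=[16.0000 9.6000 7.2000 7.6000]
After op 4 tick(4): ref=12.0000 raw=[24.0000 14.4000 10.8000 10.8000]
Wrap final raw readings (mod 12): 24.0000 mod 12 = 0.0000; 14.4000 mod 12 = 2.4000; 10.8000 mod 12 = 10.8000; 10.8000 mod 12 = 10.8000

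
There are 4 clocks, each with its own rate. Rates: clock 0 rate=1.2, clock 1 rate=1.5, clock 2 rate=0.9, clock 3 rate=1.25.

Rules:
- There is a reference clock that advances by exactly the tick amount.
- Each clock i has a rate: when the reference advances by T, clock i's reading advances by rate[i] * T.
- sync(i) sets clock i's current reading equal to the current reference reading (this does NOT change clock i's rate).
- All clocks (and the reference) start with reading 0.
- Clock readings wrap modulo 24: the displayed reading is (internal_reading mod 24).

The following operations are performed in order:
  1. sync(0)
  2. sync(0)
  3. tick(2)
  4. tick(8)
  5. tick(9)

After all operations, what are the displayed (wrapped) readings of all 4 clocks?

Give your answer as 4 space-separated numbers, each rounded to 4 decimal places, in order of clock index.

Answer: 22.8000 4.5000 17.1000 23.7500

Derivation:
After op 1 sync(0): ref=0.0000 raw=[0.0000 0.0000 0.0000 0.0000]
After op 2 sync(0): ref=0.0000 raw=[0.0000 0.0000 0.0000 0.0000]
After op 3 tick(2): ref=2.0000 raw=[2.4000 3.0000 1.8000 2.5000]
After op 4 tick(8): ref=10.0000 raw=[12.0000 15.0000 9.0000 12.5000]
After op 5 tick(9): ref=19.0000 raw=[22.8000 28.5000 17.1000 23.7500]
Wrap final raw readings (mod 24): 22.8000 mod 24 = 22.8000; 28.5000 mod 24 = 4.5000; 17.1000 mod 24 = 17.1000; 23.7500 mod 24 = 23.7500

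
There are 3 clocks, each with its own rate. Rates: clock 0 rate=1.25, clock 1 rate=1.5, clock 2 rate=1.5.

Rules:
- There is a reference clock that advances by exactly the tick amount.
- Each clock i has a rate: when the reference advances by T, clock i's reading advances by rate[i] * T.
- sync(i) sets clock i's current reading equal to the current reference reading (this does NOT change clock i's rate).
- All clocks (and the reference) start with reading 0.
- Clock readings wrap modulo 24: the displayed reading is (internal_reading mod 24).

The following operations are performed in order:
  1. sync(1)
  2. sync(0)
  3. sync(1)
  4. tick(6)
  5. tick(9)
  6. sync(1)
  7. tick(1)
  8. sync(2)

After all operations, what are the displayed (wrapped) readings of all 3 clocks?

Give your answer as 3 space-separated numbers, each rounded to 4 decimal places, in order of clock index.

Answer: 20.0000 16.5000 16.0000

Derivation:
After op 1 sync(1): ref=0.0000 raw=[0.0000 0.0000 0.0000]
After op 2 sync(0): ref=0.0000 raw=[0.0000 0.0000 0.0000]
After op 3 sync(1): ref=0.0000 raw=[0.0000 0.0000 0.0000]
After op 4 tick(6): ref=6.0000 raw=[7.5000 9.0000 9.0000]
After op 5 tick(9): ref=15.0000 raw=[18.7500 22.5000 22.5000]
After op 6 sync(1): ref=15.0000 raw=[18.7500 15.0000 22.5000]
After op 7 tick(1): ref=16.0000 raw=[20.0000 16.5000 24.0000]
After op 8 sync(2): ref=16.0000 raw=[20.0000 16.5000 16.0000]
Wrap final raw readings (mod 24): 20.0000 mod 24 = 20.0000; 16.5000 mod 24 = 16.5000; 16.0000 mod 24 = 16.0000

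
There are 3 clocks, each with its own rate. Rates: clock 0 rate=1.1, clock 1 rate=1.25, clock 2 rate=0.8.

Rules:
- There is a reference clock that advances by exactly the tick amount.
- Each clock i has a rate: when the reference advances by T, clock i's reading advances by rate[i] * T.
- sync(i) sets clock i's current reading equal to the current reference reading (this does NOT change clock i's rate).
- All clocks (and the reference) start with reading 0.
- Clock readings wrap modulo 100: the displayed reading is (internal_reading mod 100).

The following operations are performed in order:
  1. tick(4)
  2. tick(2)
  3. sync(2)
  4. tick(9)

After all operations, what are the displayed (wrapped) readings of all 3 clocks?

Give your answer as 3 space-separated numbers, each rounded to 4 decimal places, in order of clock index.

Answer: 16.5000 18.7500 13.2000

Derivation:
After op 1 tick(4): ref=4.0000 raw=[4.4000 5.0000 3.2000]
After op 2 tick(2): ref=6.0000 raw=[6.6000 7.5000 4.8000]
After op 3 sync(2): ref=6.0000 raw=[6.6000 7.5000 6.0000]
After op 4 tick(9): ref=15.0000 raw=[16.5000 18.7500 13.2000]
Wrap final raw readings (mod 100): 16.5000 mod 100 = 16.5000; 18.7500 mod 100 = 18.7500; 13.2000 mod 100 = 13.2000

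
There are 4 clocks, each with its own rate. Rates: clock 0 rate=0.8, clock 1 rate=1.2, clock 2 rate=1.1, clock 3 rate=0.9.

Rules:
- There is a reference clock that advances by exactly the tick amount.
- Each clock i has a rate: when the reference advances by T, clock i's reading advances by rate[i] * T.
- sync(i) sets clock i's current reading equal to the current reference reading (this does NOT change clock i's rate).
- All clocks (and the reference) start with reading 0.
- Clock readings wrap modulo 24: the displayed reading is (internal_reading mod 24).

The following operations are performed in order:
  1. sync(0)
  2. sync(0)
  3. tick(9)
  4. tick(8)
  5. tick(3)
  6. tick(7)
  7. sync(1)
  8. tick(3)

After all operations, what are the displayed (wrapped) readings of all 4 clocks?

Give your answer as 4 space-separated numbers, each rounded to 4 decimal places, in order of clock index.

After op 1 sync(0): ref=0.0000 raw=[0.0000 0.0000 0.0000 0.0000]
After op 2 sync(0): ref=0.0000 raw=[0.0000 0.0000 0.0000 0.0000]
After op 3 tick(9): ref=9.0000 raw=[7.2000 10.8000 9.9000 8.1000]
After op 4 tick(8): ref=17.0000 raw=[13.6000 20.4000 18.7000 15.3000]
After op 5 tick(3): ref=20.0000 raw=[16.0000 24.0000 22.0000 18.0000]
After op 6 tick(7): ref=27.0000 raw=[21.6000 32.4000 29.7000 24.3000]
After op 7 sync(1): ref=27.0000 raw=[21.6000 27.0000 29.7000 24.3000]
After op 8 tick(3): ref=30.0000 raw=[24.0000 30.6000 33.0000 27.0000]
Wrap final raw readings (mod 24): 24.0000 mod 24 = 0.0000; 30.6000 mod 24 = 6.6000; 33.0000 mod 24 = 9.0000; 27.0000 mod 24 = 3.0000

Answer: 0.0000 6.6000 9.0000 3.0000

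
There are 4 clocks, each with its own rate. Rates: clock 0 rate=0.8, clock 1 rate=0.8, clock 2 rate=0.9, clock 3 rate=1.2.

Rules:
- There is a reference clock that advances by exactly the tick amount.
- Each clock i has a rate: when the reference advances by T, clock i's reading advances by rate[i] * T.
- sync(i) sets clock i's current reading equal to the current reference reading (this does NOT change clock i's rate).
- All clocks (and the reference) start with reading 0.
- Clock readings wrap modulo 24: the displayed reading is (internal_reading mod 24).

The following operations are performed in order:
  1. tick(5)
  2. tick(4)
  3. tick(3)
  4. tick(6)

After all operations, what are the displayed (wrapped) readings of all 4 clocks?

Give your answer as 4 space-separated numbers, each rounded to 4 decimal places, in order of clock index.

After op 1 tick(5): ref=5.0000 raw=[4.0000 4.0000 4.5000 6.0000]
After op 2 tick(4): ref=9.0000 raw=[7.2000 7.2000 8.1000 10.8000]
After op 3 tick(3): ref=12.0000 raw=[9.6000 9.6000 10.8000 14.4000]
After op 4 tick(6): ref=18.0000 raw=[14.4000 14.4000 16.2000 21.6000]
Wrap final raw readings (mod 24): 14.4000 mod 24 = 14.4000; 14.4000 mod 24 = 14.4000; 16.2000 mod 24 = 16.2000; 21.6000 mod 24 = 21.6000

Answer: 14.4000 14.4000 16.2000 21.6000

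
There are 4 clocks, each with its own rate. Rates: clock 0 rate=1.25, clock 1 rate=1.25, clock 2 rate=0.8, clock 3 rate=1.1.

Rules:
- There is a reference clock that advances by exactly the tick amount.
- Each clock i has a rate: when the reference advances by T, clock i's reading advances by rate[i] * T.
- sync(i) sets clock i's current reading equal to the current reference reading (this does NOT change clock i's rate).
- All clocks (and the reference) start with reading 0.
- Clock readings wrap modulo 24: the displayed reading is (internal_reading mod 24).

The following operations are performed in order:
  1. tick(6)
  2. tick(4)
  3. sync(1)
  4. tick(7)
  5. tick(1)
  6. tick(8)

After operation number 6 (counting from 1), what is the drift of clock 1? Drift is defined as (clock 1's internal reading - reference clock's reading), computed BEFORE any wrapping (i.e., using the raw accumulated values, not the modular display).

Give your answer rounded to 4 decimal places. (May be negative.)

After op 1 tick(6): ref=6.0000 raw=[7.5000 7.5000 4.8000 6.6000]
After op 2 tick(4): ref=10.0000 raw=[12.5000 12.5000 8.0000 11.0000]
After op 3 sync(1): ref=10.0000 raw=[12.5000 10.0000 8.0000 11.0000]
After op 4 tick(7): ref=17.0000 raw=[21.2500 18.7500 13.6000 18.7000]
After op 5 tick(1): ref=18.0000 raw=[22.5000 20.0000 14.4000 19.8000]
After op 6 tick(8): ref=26.0000 raw=[32.5000 30.0000 20.8000 28.6000]
Drift of clock 1 after op 6: 30.0000 - 26.0000 = 4.0000

Answer: 4.0000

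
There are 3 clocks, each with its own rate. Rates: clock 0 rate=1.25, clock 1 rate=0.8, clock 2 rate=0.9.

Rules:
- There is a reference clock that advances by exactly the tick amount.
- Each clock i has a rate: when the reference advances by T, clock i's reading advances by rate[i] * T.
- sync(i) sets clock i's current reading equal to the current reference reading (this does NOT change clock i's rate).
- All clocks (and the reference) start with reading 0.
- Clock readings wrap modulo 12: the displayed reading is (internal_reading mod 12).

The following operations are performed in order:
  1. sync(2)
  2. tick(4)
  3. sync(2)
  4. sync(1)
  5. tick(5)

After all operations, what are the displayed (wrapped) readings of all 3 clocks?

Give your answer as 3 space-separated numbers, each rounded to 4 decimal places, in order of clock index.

After op 1 sync(2): ref=0.0000 raw=[0.0000 0.0000 0.0000]
After op 2 tick(4): ref=4.0000 raw=[5.0000 3.2000 3.6000]
After op 3 sync(2): ref=4.0000 raw=[5.0000 3.2000 4.0000]
After op 4 sync(1): ref=4.0000 raw=[5.0000 4.0000 4.0000]
After op 5 tick(5): ref=9.0000 raw=[11.2500 8.0000 8.5000]
Wrap final raw readings (mod 12): 11.2500 mod 12 = 11.2500; 8.0000 mod 12 = 8.0000; 8.5000 mod 12 = 8.5000

Answer: 11.2500 8.0000 8.5000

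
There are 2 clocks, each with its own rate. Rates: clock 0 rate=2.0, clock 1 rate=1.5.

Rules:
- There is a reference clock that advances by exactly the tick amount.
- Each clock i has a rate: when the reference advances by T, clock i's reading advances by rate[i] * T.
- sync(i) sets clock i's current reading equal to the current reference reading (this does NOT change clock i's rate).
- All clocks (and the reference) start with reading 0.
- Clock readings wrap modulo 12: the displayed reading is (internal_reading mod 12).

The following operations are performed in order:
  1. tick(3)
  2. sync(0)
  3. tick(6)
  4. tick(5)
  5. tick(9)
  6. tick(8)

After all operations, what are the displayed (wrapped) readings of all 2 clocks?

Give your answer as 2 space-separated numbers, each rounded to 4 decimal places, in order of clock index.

After op 1 tick(3): ref=3.0000 raw=[6.0000 4.5000]
After op 2 sync(0): ref=3.0000 raw=[3.0000 4.5000]
After op 3 tick(6): ref=9.0000 raw=[15.0000 13.5000]
After op 4 tick(5): ref=14.0000 raw=[25.0000 21.0000]
After op 5 tick(9): ref=23.0000 raw=[43.0000 34.5000]
After op 6 tick(8): ref=31.0000 raw=[59.0000 46.5000]
Wrap final raw readings (mod 12): 59.0000 mod 12 = 11.0000; 46.5000 mod 12 = 10.5000

Answer: 11.0000 10.5000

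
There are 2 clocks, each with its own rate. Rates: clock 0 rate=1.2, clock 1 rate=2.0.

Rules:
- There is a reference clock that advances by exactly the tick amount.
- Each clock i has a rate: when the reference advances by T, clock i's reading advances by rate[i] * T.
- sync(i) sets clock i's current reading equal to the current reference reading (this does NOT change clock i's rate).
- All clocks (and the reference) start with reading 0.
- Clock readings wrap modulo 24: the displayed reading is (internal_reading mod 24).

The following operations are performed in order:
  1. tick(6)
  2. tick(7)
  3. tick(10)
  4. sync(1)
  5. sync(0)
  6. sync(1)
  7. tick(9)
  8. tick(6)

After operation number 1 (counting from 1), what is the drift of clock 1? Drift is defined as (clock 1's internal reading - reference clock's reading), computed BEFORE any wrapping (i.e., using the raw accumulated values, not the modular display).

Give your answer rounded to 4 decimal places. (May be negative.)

Answer: 6.0000

Derivation:
After op 1 tick(6): ref=6.0000 raw=[7.2000 12.0000]
Drift of clock 1 after op 1: 12.0000 - 6.0000 = 6.0000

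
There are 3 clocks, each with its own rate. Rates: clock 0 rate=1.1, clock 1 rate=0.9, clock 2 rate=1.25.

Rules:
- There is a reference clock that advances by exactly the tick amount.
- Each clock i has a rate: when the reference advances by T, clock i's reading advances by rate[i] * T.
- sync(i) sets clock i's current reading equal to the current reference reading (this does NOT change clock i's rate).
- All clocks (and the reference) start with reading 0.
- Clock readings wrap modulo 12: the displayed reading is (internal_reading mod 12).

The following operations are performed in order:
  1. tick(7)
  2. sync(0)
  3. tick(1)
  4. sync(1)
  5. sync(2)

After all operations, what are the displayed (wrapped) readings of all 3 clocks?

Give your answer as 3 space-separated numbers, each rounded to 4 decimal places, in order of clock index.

After op 1 tick(7): ref=7.0000 raw=[7.7000 6.3000 8.7500]
After op 2 sync(0): ref=7.0000 raw=[7.0000 6.3000 8.7500]
After op 3 tick(1): ref=8.0000 raw=[8.1000 7.2000 10.0000]
After op 4 sync(1): ref=8.0000 raw=[8.1000 8.0000 10.0000]
After op 5 sync(2): ref=8.0000 raw=[8.1000 8.0000 8.0000]
Wrap final raw readings (mod 12): 8.1000 mod 12 = 8.1000; 8.0000 mod 12 = 8.0000; 8.0000 mod 12 = 8.0000

Answer: 8.1000 8.0000 8.0000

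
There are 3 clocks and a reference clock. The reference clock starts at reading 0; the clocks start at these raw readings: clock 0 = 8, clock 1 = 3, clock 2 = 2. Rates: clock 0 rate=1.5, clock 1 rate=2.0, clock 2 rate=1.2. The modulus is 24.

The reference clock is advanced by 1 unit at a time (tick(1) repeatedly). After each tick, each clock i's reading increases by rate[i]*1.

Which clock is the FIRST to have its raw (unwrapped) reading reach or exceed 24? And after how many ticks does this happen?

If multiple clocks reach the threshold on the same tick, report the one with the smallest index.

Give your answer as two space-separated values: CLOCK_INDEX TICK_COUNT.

clock 0: start=8, rate=1.5, needs 24-8 = 16; ticks = ceil(16/1.5) = ceil(10.6667) = 11; reading at tick 11 = 8 + 1.5*11 = 24.5000
clock 1: start=3, rate=2.0, needs 24-3 = 21; ticks = ceil(21/2.0) = ceil(10.5000) = 11; reading at tick 11 = 3 + 2.0*11 = 25.0000
clock 2: start=2, rate=1.2, needs 24-2 = 22; ticks = ceil(22/1.2) = ceil(18.3333) = 19; reading at tick 19 = 2 + 1.2*19 = 24.8000
Minimum tick count = 11; winners = [0, 1]; smallest index = 0

Answer: 0 11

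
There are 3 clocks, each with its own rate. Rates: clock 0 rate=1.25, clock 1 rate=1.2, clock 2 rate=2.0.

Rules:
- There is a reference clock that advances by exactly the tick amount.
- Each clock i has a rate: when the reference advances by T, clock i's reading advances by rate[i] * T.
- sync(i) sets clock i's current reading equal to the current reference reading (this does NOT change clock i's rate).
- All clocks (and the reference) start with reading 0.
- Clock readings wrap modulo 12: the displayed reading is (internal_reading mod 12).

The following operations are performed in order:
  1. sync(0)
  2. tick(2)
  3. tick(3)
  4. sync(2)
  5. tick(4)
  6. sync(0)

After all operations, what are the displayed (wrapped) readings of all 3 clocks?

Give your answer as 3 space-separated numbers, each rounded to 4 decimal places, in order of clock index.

Answer: 9.0000 10.8000 1.0000

Derivation:
After op 1 sync(0): ref=0.0000 raw=[0.0000 0.0000 0.0000]
After op 2 tick(2): ref=2.0000 raw=[2.5000 2.4000 4.0000]
After op 3 tick(3): ref=5.0000 raw=[6.2500 6.0000 10.0000]
After op 4 sync(2): ref=5.0000 raw=[6.2500 6.0000 5.0000]
After op 5 tick(4): ref=9.0000 raw=[11.2500 10.8000 13.0000]
After op 6 sync(0): ref=9.0000 raw=[9.0000 10.8000 13.0000]
Wrap final raw readings (mod 12): 9.0000 mod 12 = 9.0000; 10.8000 mod 12 = 10.8000; 13.0000 mod 12 = 1.0000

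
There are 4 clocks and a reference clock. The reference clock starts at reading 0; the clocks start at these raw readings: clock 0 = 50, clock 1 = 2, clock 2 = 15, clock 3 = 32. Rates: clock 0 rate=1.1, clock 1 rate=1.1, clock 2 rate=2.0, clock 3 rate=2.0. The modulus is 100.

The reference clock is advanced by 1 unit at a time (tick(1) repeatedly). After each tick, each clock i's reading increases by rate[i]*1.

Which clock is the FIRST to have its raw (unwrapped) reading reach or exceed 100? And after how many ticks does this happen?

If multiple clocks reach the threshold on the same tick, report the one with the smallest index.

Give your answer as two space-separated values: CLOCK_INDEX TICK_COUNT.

Answer: 3 34

Derivation:
clock 0: start=50, rate=1.1, needs 100-50 = 50; ticks = ceil(50/1.1) = ceil(45.4545) = 46; reading at tick 46 = 50 + 1.1*46 = 100.6000
clock 1: start=2, rate=1.1, needs 100-2 = 98; ticks = ceil(98/1.1) = ceil(89.0909) = 90; reading at tick 90 = 2 + 1.1*90 = 101.0000
clock 2: start=15, rate=2.0, needs 100-15 = 85; ticks = ceil(85/2.0) = ceil(42.5000) = 43; reading at tick 43 = 15 + 2.0*43 = 101.0000
clock 3: start=32, rate=2.0, needs 100-32 = 68; ticks = ceil(68/2.0) = ceil(34.0000) = 34; reading at tick 34 = 32 + 2.0*34 = 100.0000
Minimum tick count = 34; winners = [3]; smallest index = 3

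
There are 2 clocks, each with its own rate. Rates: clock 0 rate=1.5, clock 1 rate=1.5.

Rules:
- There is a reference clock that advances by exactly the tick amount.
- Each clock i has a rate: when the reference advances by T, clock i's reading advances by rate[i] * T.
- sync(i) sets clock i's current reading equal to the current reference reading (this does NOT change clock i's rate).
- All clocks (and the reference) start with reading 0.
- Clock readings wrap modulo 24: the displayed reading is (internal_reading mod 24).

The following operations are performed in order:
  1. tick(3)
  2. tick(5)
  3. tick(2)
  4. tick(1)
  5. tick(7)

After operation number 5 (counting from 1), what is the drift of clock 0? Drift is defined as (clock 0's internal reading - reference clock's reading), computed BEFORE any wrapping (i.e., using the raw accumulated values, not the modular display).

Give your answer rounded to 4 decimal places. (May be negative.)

Answer: 9.0000

Derivation:
After op 1 tick(3): ref=3.0000 raw=[4.5000 4.5000]
After op 2 tick(5): ref=8.0000 raw=[12.0000 12.0000]
After op 3 tick(2): ref=10.0000 raw=[15.0000 15.0000]
After op 4 tick(1): ref=11.0000 raw=[16.5000 16.5000]
After op 5 tick(7): ref=18.0000 raw=[27.0000 27.0000]
Drift of clock 0 after op 5: 27.0000 - 18.0000 = 9.0000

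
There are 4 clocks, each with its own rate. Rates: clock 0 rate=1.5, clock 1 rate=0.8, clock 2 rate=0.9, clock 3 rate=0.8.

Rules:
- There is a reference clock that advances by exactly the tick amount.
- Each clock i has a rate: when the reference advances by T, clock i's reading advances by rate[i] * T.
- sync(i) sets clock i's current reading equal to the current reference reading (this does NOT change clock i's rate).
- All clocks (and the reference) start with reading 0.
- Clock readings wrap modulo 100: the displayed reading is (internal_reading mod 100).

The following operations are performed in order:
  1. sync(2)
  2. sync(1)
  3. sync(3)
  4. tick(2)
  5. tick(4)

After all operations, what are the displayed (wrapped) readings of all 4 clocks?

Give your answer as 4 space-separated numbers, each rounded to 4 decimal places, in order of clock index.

Answer: 9.0000 4.8000 5.4000 4.8000

Derivation:
After op 1 sync(2): ref=0.0000 raw=[0.0000 0.0000 0.0000 0.0000]
After op 2 sync(1): ref=0.0000 raw=[0.0000 0.0000 0.0000 0.0000]
After op 3 sync(3): ref=0.0000 raw=[0.0000 0.0000 0.0000 0.0000]
After op 4 tick(2): ref=2.0000 raw=[3.0000 1.6000 1.8000 1.6000]
After op 5 tick(4): ref=6.0000 raw=[9.0000 4.8000 5.4000 4.8000]
Wrap final raw readings (mod 100): 9.0000 mod 100 = 9.0000; 4.8000 mod 100 = 4.8000; 5.4000 mod 100 = 5.4000; 4.8000 mod 100 = 4.8000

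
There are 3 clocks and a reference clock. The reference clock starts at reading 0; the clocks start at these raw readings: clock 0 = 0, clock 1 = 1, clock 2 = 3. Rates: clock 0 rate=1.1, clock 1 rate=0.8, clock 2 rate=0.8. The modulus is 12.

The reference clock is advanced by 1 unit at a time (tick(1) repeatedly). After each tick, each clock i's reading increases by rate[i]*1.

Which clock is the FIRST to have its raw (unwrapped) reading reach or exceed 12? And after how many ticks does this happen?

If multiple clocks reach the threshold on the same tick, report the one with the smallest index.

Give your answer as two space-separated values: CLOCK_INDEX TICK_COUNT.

Answer: 0 11

Derivation:
clock 0: start=0, rate=1.1, needs 12-0 = 12; ticks = ceil(12/1.1) = ceil(10.9091) = 11; reading at tick 11 = 0 + 1.1*11 = 12.1000
clock 1: start=1, rate=0.8, needs 12-1 = 11; ticks = ceil(11/0.8) = ceil(13.7500) = 14; reading at tick 14 = 1 + 0.8*14 = 12.2000
clock 2: start=3, rate=0.8, needs 12-3 = 9; ticks = ceil(9/0.8) = ceil(11.2500) = 12; reading at tick 12 = 3 + 0.8*12 = 12.6000
Minimum tick count = 11; winners = [0]; smallest index = 0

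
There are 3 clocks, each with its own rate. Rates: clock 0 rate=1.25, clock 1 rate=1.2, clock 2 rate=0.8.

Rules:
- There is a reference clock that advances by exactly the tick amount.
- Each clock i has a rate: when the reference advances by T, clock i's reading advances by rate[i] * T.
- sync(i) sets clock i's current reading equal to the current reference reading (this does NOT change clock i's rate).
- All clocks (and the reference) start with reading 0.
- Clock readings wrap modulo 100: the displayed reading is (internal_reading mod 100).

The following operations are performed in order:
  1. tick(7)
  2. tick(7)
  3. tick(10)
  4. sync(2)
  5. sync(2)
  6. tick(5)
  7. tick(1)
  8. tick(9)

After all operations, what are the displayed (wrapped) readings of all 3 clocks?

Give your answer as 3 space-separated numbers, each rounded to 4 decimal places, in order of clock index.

Answer: 48.7500 46.8000 36.0000

Derivation:
After op 1 tick(7): ref=7.0000 raw=[8.7500 8.4000 5.6000]
After op 2 tick(7): ref=14.0000 raw=[17.5000 16.8000 11.2000]
After op 3 tick(10): ref=24.0000 raw=[30.0000 28.8000 19.2000]
After op 4 sync(2): ref=24.0000 raw=[30.0000 28.8000 24.0000]
After op 5 sync(2): ref=24.0000 raw=[30.0000 28.8000 24.0000]
After op 6 tick(5): ref=29.0000 raw=[36.2500 34.8000 28.0000]
After op 7 tick(1): ref=30.0000 raw=[37.5000 36.0000 28.8000]
After op 8 tick(9): ref=39.0000 raw=[48.7500 46.8000 36.0000]
Wrap final raw readings (mod 100): 48.7500 mod 100 = 48.7500; 46.8000 mod 100 = 46.8000; 36.0000 mod 100 = 36.0000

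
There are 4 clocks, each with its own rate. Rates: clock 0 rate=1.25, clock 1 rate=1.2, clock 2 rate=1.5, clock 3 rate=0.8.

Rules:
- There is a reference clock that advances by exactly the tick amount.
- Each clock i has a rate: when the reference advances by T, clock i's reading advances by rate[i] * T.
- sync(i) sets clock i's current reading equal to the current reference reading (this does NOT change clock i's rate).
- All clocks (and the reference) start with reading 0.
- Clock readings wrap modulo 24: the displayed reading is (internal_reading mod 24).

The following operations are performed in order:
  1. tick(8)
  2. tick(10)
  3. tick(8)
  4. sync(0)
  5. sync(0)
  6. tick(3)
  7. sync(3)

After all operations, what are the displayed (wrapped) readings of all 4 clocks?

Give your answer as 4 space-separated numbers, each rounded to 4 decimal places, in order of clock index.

Answer: 5.7500 10.8000 19.5000 5.0000

Derivation:
After op 1 tick(8): ref=8.0000 raw=[10.0000 9.6000 12.0000 6.4000]
After op 2 tick(10): ref=18.0000 raw=[22.5000 21.6000 27.0000 14.4000]
After op 3 tick(8): ref=26.0000 raw=[32.5000 31.2000 39.0000 20.8000]
After op 4 sync(0): ref=26.0000 raw=[26.0000 31.2000 39.0000 20.8000]
After op 5 sync(0): ref=26.0000 raw=[26.0000 31.2000 39.0000 20.8000]
After op 6 tick(3): ref=29.0000 raw=[29.7500 34.8000 43.5000 23.2000]
After op 7 sync(3): ref=29.0000 raw=[29.7500 34.8000 43.5000 29.0000]
Wrap final raw readings (mod 24): 29.7500 mod 24 = 5.7500; 34.8000 mod 24 = 10.8000; 43.5000 mod 24 = 19.5000; 29.0000 mod 24 = 5.0000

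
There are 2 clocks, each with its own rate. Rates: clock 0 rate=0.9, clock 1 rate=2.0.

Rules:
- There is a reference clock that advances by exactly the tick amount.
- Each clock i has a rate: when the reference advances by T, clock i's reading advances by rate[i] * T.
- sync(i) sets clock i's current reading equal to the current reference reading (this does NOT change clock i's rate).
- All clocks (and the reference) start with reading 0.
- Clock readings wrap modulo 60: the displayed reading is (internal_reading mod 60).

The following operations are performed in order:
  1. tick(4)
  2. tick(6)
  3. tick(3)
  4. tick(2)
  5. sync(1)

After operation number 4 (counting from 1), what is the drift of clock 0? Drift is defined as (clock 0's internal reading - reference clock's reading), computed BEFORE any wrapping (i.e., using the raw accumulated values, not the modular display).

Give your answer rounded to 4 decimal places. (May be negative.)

Answer: -1.5000

Derivation:
After op 1 tick(4): ref=4.0000 raw=[3.6000 8.0000]
After op 2 tick(6): ref=10.0000 raw=[9.0000 20.0000]
After op 3 tick(3): ref=13.0000 raw=[11.7000 26.0000]
After op 4 tick(2): ref=15.0000 raw=[13.5000 30.0000]
Drift of clock 0 after op 4: 13.5000 - 15.0000 = -1.5000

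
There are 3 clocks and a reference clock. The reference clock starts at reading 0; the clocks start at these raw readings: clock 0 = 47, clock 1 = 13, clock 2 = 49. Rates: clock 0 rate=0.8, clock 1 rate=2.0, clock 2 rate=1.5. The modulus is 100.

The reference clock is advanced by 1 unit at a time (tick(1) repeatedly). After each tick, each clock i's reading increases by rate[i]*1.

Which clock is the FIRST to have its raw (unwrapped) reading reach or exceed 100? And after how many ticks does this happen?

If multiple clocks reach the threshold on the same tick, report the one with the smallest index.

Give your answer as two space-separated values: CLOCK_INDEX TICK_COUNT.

Answer: 2 34

Derivation:
clock 0: start=47, rate=0.8, needs 100-47 = 53; ticks = ceil(53/0.8) = ceil(66.2500) = 67; reading at tick 67 = 47 + 0.8*67 = 100.6000
clock 1: start=13, rate=2.0, needs 100-13 = 87; ticks = ceil(87/2.0) = ceil(43.5000) = 44; reading at tick 44 = 13 + 2.0*44 = 101.0000
clock 2: start=49, rate=1.5, needs 100-49 = 51; ticks = ceil(51/1.5) = ceil(34.0000) = 34; reading at tick 34 = 49 + 1.5*34 = 100.0000
Minimum tick count = 34; winners = [2]; smallest index = 2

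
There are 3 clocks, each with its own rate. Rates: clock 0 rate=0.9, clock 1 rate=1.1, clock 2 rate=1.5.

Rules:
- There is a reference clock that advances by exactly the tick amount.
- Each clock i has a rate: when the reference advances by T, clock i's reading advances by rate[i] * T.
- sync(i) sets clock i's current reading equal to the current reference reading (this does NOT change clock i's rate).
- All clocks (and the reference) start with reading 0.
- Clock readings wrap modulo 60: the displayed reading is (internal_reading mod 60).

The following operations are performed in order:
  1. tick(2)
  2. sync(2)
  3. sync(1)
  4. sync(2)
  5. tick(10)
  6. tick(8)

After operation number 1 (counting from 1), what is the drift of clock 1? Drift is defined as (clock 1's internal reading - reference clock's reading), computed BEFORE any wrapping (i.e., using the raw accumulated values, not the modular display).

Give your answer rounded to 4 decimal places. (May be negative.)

After op 1 tick(2): ref=2.0000 raw=[1.8000 2.2000 3.0000]
Drift of clock 1 after op 1: 2.2000 - 2.0000 = 0.2000

Answer: 0.2000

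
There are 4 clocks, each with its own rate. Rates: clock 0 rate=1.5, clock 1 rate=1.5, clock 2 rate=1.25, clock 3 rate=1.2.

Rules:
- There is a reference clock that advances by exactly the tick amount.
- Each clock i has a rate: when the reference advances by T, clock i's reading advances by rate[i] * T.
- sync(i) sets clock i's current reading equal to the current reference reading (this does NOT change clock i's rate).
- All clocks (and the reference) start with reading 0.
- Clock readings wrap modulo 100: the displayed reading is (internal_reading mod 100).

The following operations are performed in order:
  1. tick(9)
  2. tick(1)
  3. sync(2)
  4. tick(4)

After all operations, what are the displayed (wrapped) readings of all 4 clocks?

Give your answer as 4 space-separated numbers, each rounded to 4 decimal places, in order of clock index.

After op 1 tick(9): ref=9.0000 raw=[13.5000 13.5000 11.2500 10.8000]
After op 2 tick(1): ref=10.0000 raw=[15.0000 15.0000 12.5000 12.0000]
After op 3 sync(2): ref=10.0000 raw=[15.0000 15.0000 10.0000 12.0000]
After op 4 tick(4): ref=14.0000 raw=[21.0000 21.0000 15.0000 16.8000]
Wrap final raw readings (mod 100): 21.0000 mod 100 = 21.0000; 21.0000 mod 100 = 21.0000; 15.0000 mod 100 = 15.0000; 16.8000 mod 100 = 16.8000

Answer: 21.0000 21.0000 15.0000 16.8000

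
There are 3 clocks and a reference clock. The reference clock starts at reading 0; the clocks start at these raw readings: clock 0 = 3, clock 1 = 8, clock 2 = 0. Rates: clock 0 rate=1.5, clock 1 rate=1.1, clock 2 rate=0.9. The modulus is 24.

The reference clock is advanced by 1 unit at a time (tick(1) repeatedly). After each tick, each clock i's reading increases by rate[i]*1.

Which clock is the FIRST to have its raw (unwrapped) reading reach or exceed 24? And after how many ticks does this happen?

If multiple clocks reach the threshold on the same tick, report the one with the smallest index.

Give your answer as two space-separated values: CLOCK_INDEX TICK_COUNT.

Answer: 0 14

Derivation:
clock 0: start=3, rate=1.5, needs 24-3 = 21; ticks = ceil(21/1.5) = ceil(14.0000) = 14; reading at tick 14 = 3 + 1.5*14 = 24.0000
clock 1: start=8, rate=1.1, needs 24-8 = 16; ticks = ceil(16/1.1) = ceil(14.5455) = 15; reading at tick 15 = 8 + 1.1*15 = 24.5000
clock 2: start=0, rate=0.9, needs 24-0 = 24; ticks = ceil(24/0.9) = ceil(26.6667) = 27; reading at tick 27 = 0 + 0.9*27 = 24.3000
Minimum tick count = 14; winners = [0]; smallest index = 0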